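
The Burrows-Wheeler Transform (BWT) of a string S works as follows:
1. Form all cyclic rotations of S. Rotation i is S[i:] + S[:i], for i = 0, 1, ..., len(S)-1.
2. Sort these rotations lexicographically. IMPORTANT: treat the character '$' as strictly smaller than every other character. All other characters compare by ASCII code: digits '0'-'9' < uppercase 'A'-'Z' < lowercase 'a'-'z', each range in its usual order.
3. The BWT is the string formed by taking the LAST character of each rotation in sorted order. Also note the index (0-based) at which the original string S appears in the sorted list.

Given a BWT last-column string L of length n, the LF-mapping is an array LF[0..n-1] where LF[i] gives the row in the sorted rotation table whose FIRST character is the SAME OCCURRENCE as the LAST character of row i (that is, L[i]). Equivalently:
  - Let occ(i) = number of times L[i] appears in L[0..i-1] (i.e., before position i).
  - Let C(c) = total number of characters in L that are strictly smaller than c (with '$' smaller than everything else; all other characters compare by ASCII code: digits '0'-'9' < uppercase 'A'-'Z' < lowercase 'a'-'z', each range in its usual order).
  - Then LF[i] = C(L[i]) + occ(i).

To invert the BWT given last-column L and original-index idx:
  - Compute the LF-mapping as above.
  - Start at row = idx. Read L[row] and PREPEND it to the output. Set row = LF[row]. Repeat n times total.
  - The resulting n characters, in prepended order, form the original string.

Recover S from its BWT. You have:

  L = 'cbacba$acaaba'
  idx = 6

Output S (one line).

Answer: acbabcabaaac$

Derivation:
LF mapping: 10 7 1 11 8 2 0 3 12 4 5 9 6
Walk LF starting at row 6, prepending L[row]:
  step 1: row=6, L[6]='$', prepend. Next row=LF[6]=0
  step 2: row=0, L[0]='c', prepend. Next row=LF[0]=10
  step 3: row=10, L[10]='a', prepend. Next row=LF[10]=5
  step 4: row=5, L[5]='a', prepend. Next row=LF[5]=2
  step 5: row=2, L[2]='a', prepend. Next row=LF[2]=1
  step 6: row=1, L[1]='b', prepend. Next row=LF[1]=7
  step 7: row=7, L[7]='a', prepend. Next row=LF[7]=3
  step 8: row=3, L[3]='c', prepend. Next row=LF[3]=11
  step 9: row=11, L[11]='b', prepend. Next row=LF[11]=9
  step 10: row=9, L[9]='a', prepend. Next row=LF[9]=4
  step 11: row=4, L[4]='b', prepend. Next row=LF[4]=8
  step 12: row=8, L[8]='c', prepend. Next row=LF[8]=12
  step 13: row=12, L[12]='a', prepend. Next row=LF[12]=6
Reversed output: acbabcabaaac$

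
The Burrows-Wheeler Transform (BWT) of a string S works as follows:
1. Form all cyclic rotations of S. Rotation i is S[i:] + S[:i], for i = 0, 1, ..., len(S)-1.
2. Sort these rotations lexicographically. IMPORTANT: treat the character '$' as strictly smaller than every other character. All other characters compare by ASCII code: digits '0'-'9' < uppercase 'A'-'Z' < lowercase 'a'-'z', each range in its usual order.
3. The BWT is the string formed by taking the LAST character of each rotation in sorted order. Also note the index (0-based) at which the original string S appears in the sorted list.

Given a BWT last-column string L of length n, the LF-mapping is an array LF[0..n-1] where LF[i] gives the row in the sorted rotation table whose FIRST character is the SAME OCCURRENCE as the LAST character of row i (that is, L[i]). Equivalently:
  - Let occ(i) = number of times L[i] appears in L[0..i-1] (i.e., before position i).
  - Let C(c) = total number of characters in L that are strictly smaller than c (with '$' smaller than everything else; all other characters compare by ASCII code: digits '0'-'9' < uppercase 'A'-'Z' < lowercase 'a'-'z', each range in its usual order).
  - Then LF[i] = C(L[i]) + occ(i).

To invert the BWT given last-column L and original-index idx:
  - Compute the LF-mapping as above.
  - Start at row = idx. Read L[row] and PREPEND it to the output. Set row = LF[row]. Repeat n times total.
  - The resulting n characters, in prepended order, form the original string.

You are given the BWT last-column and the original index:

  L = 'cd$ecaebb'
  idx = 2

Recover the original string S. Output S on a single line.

LF mapping: 4 6 0 7 5 1 8 2 3
Walk LF starting at row 2, prepending L[row]:
  step 1: row=2, L[2]='$', prepend. Next row=LF[2]=0
  step 2: row=0, L[0]='c', prepend. Next row=LF[0]=4
  step 3: row=4, L[4]='c', prepend. Next row=LF[4]=5
  step 4: row=5, L[5]='a', prepend. Next row=LF[5]=1
  step 5: row=1, L[1]='d', prepend. Next row=LF[1]=6
  step 6: row=6, L[6]='e', prepend. Next row=LF[6]=8
  step 7: row=8, L[8]='b', prepend. Next row=LF[8]=3
  step 8: row=3, L[3]='e', prepend. Next row=LF[3]=7
  step 9: row=7, L[7]='b', prepend. Next row=LF[7]=2
Reversed output: bebedacc$

Answer: bebedacc$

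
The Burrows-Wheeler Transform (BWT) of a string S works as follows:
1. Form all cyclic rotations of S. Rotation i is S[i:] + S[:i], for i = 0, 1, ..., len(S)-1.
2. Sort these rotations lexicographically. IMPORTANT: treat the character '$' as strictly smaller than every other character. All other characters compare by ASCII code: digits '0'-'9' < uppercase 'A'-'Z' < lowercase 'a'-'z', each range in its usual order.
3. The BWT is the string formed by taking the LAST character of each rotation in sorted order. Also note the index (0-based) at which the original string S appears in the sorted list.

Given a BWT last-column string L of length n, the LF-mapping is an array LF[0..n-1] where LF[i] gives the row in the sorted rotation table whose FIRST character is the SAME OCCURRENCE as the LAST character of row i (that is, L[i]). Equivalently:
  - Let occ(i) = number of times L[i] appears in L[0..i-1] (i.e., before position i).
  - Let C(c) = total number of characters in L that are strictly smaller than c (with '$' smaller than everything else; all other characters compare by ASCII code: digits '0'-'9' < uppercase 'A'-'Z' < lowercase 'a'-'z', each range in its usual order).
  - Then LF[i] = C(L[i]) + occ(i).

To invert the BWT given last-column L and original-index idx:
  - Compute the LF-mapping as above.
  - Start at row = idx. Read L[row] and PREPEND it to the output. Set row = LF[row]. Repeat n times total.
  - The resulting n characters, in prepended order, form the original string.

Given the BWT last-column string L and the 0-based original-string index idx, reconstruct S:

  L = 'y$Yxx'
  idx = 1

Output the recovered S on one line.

Answer: Yxxy$

Derivation:
LF mapping: 4 0 1 2 3
Walk LF starting at row 1, prepending L[row]:
  step 1: row=1, L[1]='$', prepend. Next row=LF[1]=0
  step 2: row=0, L[0]='y', prepend. Next row=LF[0]=4
  step 3: row=4, L[4]='x', prepend. Next row=LF[4]=3
  step 4: row=3, L[3]='x', prepend. Next row=LF[3]=2
  step 5: row=2, L[2]='Y', prepend. Next row=LF[2]=1
Reversed output: Yxxy$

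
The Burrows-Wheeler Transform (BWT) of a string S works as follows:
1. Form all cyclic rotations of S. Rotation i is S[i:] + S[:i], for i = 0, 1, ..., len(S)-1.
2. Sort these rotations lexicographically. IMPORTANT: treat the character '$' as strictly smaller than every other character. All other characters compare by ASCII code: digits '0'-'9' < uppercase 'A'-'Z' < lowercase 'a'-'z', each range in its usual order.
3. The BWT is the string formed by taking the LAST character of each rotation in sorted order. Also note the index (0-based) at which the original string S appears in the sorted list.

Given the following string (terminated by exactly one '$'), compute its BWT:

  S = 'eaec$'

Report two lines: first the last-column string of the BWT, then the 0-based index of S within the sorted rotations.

All 5 rotations (rotation i = S[i:]+S[:i]):
  rot[0] = eaec$
  rot[1] = aec$e
  rot[2] = ec$ea
  rot[3] = c$eae
  rot[4] = $eaec
Sorted (with $ < everything):
  sorted[0] = $eaec  (last char: 'c')
  sorted[1] = aec$e  (last char: 'e')
  sorted[2] = c$eae  (last char: 'e')
  sorted[3] = eaec$  (last char: '$')
  sorted[4] = ec$ea  (last char: 'a')
Last column: cee$a
Original string S is at sorted index 3

Answer: cee$a
3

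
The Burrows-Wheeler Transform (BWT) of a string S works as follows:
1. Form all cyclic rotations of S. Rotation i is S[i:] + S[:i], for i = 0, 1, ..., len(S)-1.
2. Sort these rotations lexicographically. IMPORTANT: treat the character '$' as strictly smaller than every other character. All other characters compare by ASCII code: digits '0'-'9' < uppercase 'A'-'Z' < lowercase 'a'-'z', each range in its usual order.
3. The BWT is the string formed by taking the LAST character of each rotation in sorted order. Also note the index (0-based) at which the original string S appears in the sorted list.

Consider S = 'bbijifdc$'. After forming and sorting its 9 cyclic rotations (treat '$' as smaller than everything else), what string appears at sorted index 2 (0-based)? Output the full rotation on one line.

Answer: bijifdc$b

Derivation:
All 9 rotations (rotation i = S[i:]+S[:i]):
  rot[0] = bbijifdc$
  rot[1] = bijifdc$b
  rot[2] = ijifdc$bb
  rot[3] = jifdc$bbi
  rot[4] = ifdc$bbij
  rot[5] = fdc$bbiji
  rot[6] = dc$bbijif
  rot[7] = c$bbijifd
  rot[8] = $bbijifdc
Sorted (with $ < everything):
  sorted[0] = $bbijifdc
  sorted[1] = bbijifdc$
  sorted[2] = bijifdc$b
  sorted[3] = c$bbijifd
  sorted[4] = dc$bbijif
  sorted[5] = fdc$bbiji
  sorted[6] = ifdc$bbij
  sorted[7] = ijifdc$bb
  sorted[8] = jifdc$bbi
sorted[2] = bijifdc$b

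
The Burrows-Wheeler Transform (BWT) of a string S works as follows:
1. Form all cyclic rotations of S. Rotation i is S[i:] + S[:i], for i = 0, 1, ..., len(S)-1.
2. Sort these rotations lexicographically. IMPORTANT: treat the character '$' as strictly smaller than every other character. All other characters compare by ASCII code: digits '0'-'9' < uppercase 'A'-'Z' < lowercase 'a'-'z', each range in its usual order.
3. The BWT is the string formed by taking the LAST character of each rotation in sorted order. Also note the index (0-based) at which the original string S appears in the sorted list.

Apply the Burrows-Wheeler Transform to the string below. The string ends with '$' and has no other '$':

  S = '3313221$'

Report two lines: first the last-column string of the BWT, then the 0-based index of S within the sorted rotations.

Answer: 1232331$
7

Derivation:
All 8 rotations (rotation i = S[i:]+S[:i]):
  rot[0] = 3313221$
  rot[1] = 313221$3
  rot[2] = 13221$33
  rot[3] = 3221$331
  rot[4] = 221$3313
  rot[5] = 21$33132
  rot[6] = 1$331322
  rot[7] = $3313221
Sorted (with $ < everything):
  sorted[0] = $3313221  (last char: '1')
  sorted[1] = 1$331322  (last char: '2')
  sorted[2] = 13221$33  (last char: '3')
  sorted[3] = 21$33132  (last char: '2')
  sorted[4] = 221$3313  (last char: '3')
  sorted[5] = 313221$3  (last char: '3')
  sorted[6] = 3221$331  (last char: '1')
  sorted[7] = 3313221$  (last char: '$')
Last column: 1232331$
Original string S is at sorted index 7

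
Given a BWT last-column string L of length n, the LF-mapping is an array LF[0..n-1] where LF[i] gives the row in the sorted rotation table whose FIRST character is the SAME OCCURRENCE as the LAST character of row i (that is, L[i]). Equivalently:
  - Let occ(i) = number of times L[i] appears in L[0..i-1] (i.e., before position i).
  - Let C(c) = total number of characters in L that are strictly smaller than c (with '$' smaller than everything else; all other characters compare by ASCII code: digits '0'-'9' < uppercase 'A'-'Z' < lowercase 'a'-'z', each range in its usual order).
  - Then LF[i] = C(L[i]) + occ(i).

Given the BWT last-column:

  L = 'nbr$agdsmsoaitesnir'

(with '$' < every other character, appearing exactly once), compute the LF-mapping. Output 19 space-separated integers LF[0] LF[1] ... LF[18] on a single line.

Char counts: '$':1, 'a':2, 'b':1, 'd':1, 'e':1, 'g':1, 'i':2, 'm':1, 'n':2, 'o':1, 'r':2, 's':3, 't':1
C (first-col start): C('$')=0, C('a')=1, C('b')=3, C('d')=4, C('e')=5, C('g')=6, C('i')=7, C('m')=9, C('n')=10, C('o')=12, C('r')=13, C('s')=15, C('t')=18
L[0]='n': occ=0, LF[0]=C('n')+0=10+0=10
L[1]='b': occ=0, LF[1]=C('b')+0=3+0=3
L[2]='r': occ=0, LF[2]=C('r')+0=13+0=13
L[3]='$': occ=0, LF[3]=C('$')+0=0+0=0
L[4]='a': occ=0, LF[4]=C('a')+0=1+0=1
L[5]='g': occ=0, LF[5]=C('g')+0=6+0=6
L[6]='d': occ=0, LF[6]=C('d')+0=4+0=4
L[7]='s': occ=0, LF[7]=C('s')+0=15+0=15
L[8]='m': occ=0, LF[8]=C('m')+0=9+0=9
L[9]='s': occ=1, LF[9]=C('s')+1=15+1=16
L[10]='o': occ=0, LF[10]=C('o')+0=12+0=12
L[11]='a': occ=1, LF[11]=C('a')+1=1+1=2
L[12]='i': occ=0, LF[12]=C('i')+0=7+0=7
L[13]='t': occ=0, LF[13]=C('t')+0=18+0=18
L[14]='e': occ=0, LF[14]=C('e')+0=5+0=5
L[15]='s': occ=2, LF[15]=C('s')+2=15+2=17
L[16]='n': occ=1, LF[16]=C('n')+1=10+1=11
L[17]='i': occ=1, LF[17]=C('i')+1=7+1=8
L[18]='r': occ=1, LF[18]=C('r')+1=13+1=14

Answer: 10 3 13 0 1 6 4 15 9 16 12 2 7 18 5 17 11 8 14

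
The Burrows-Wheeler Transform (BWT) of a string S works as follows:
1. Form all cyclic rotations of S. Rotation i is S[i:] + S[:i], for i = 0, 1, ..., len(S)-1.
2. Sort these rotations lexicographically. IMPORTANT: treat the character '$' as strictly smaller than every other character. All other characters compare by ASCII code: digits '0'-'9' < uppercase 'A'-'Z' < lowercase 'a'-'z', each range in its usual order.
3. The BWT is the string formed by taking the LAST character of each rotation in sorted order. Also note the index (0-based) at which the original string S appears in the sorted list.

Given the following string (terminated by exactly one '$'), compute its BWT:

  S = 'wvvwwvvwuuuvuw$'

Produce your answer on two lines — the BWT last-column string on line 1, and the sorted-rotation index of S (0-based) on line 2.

Answer: wwuuvuwwvvuvw$v
13

Derivation:
All 15 rotations (rotation i = S[i:]+S[:i]):
  rot[0] = wvvwwvvwuuuvuw$
  rot[1] = vvwwvvwuuuvuw$w
  rot[2] = vwwvvwuuuvuw$wv
  rot[3] = wwvvwuuuvuw$wvv
  rot[4] = wvvwuuuvuw$wvvw
  rot[5] = vvwuuuvuw$wvvww
  rot[6] = vwuuuvuw$wvvwwv
  rot[7] = wuuuvuw$wvvwwvv
  rot[8] = uuuvuw$wvvwwvvw
  rot[9] = uuvuw$wvvwwvvwu
  rot[10] = uvuw$wvvwwvvwuu
  rot[11] = vuw$wvvwwvvwuuu
  rot[12] = uw$wvvwwvvwuuuv
  rot[13] = w$wvvwwvvwuuuvu
  rot[14] = $wvvwwvvwuuuvuw
Sorted (with $ < everything):
  sorted[0] = $wvvwwvvwuuuvuw  (last char: 'w')
  sorted[1] = uuuvuw$wvvwwvvw  (last char: 'w')
  sorted[2] = uuvuw$wvvwwvvwu  (last char: 'u')
  sorted[3] = uvuw$wvvwwvvwuu  (last char: 'u')
  sorted[4] = uw$wvvwwvvwuuuv  (last char: 'v')
  sorted[5] = vuw$wvvwwvvwuuu  (last char: 'u')
  sorted[6] = vvwuuuvuw$wvvww  (last char: 'w')
  sorted[7] = vvwwvvwuuuvuw$w  (last char: 'w')
  sorted[8] = vwuuuvuw$wvvwwv  (last char: 'v')
  sorted[9] = vwwvvwuuuvuw$wv  (last char: 'v')
  sorted[10] = w$wvvwwvvwuuuvu  (last char: 'u')
  sorted[11] = wuuuvuw$wvvwwvv  (last char: 'v')
  sorted[12] = wvvwuuuvuw$wvvw  (last char: 'w')
  sorted[13] = wvvwwvvwuuuvuw$  (last char: '$')
  sorted[14] = wwvvwuuuvuw$wvv  (last char: 'v')
Last column: wwuuvuwwvvuvw$v
Original string S is at sorted index 13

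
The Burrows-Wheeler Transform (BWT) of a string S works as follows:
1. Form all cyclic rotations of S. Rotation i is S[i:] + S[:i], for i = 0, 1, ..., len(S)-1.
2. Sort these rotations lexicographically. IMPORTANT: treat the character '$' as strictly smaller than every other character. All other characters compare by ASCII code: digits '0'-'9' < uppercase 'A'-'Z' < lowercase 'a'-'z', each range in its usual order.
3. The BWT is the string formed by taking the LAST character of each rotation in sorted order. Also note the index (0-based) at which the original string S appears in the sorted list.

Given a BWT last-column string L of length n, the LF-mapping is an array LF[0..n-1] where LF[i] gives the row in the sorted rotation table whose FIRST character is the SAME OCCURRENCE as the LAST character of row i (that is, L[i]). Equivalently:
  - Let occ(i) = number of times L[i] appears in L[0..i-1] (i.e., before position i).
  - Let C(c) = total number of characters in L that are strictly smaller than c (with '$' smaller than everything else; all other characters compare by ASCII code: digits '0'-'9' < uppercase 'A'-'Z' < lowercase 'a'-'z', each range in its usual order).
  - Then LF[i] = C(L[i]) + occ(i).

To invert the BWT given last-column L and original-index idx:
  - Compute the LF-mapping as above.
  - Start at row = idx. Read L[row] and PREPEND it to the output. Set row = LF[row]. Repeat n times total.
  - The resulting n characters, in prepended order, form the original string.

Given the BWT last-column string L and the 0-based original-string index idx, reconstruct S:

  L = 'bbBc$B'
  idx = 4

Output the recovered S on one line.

Answer: bBBcb$

Derivation:
LF mapping: 3 4 1 5 0 2
Walk LF starting at row 4, prepending L[row]:
  step 1: row=4, L[4]='$', prepend. Next row=LF[4]=0
  step 2: row=0, L[0]='b', prepend. Next row=LF[0]=3
  step 3: row=3, L[3]='c', prepend. Next row=LF[3]=5
  step 4: row=5, L[5]='B', prepend. Next row=LF[5]=2
  step 5: row=2, L[2]='B', prepend. Next row=LF[2]=1
  step 6: row=1, L[1]='b', prepend. Next row=LF[1]=4
Reversed output: bBBcb$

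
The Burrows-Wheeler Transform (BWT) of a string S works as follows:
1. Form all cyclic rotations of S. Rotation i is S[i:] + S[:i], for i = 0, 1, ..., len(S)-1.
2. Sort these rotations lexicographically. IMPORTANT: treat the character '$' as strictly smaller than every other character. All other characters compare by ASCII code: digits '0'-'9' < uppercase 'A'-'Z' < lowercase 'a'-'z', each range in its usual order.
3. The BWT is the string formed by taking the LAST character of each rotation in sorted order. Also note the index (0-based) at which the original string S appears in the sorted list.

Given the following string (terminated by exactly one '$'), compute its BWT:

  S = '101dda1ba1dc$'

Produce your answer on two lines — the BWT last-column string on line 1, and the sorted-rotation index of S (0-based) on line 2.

All 13 rotations (rotation i = S[i:]+S[:i]):
  rot[0] = 101dda1ba1dc$
  rot[1] = 01dda1ba1dc$1
  rot[2] = 1dda1ba1dc$10
  rot[3] = dda1ba1dc$101
  rot[4] = da1ba1dc$101d
  rot[5] = a1ba1dc$101dd
  rot[6] = 1ba1dc$101dda
  rot[7] = ba1dc$101dda1
  rot[8] = a1dc$101dda1b
  rot[9] = 1dc$101dda1ba
  rot[10] = dc$101dda1ba1
  rot[11] = c$101dda1ba1d
  rot[12] = $101dda1ba1dc
Sorted (with $ < everything):
  sorted[0] = $101dda1ba1dc  (last char: 'c')
  sorted[1] = 01dda1ba1dc$1  (last char: '1')
  sorted[2] = 101dda1ba1dc$  (last char: '$')
  sorted[3] = 1ba1dc$101dda  (last char: 'a')
  sorted[4] = 1dc$101dda1ba  (last char: 'a')
  sorted[5] = 1dda1ba1dc$10  (last char: '0')
  sorted[6] = a1ba1dc$101dd  (last char: 'd')
  sorted[7] = a1dc$101dda1b  (last char: 'b')
  sorted[8] = ba1dc$101dda1  (last char: '1')
  sorted[9] = c$101dda1ba1d  (last char: 'd')
  sorted[10] = da1ba1dc$101d  (last char: 'd')
  sorted[11] = dc$101dda1ba1  (last char: '1')
  sorted[12] = dda1ba1dc$101  (last char: '1')
Last column: c1$aa0db1dd11
Original string S is at sorted index 2

Answer: c1$aa0db1dd11
2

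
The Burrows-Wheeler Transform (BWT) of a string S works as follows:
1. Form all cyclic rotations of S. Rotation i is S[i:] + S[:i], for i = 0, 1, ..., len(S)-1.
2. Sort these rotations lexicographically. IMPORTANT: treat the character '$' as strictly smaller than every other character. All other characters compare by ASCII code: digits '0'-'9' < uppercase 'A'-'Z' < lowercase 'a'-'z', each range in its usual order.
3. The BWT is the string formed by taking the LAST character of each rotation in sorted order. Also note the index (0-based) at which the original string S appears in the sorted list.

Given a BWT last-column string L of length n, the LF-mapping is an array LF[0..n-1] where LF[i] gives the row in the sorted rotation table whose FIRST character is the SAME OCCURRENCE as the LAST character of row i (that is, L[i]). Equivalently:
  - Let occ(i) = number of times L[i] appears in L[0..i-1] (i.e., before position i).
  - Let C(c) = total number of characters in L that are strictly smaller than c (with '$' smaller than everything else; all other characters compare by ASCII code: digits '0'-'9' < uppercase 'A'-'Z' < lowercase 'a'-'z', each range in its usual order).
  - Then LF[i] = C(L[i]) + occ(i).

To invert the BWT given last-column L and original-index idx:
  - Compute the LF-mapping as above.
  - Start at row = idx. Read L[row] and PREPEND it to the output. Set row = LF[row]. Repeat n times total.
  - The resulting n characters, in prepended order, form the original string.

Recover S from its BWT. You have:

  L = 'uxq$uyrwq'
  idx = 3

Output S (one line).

LF mapping: 4 7 1 0 5 8 3 6 2
Walk LF starting at row 3, prepending L[row]:
  step 1: row=3, L[3]='$', prepend. Next row=LF[3]=0
  step 2: row=0, L[0]='u', prepend. Next row=LF[0]=4
  step 3: row=4, L[4]='u', prepend. Next row=LF[4]=5
  step 4: row=5, L[5]='y', prepend. Next row=LF[5]=8
  step 5: row=8, L[8]='q', prepend. Next row=LF[8]=2
  step 6: row=2, L[2]='q', prepend. Next row=LF[2]=1
  step 7: row=1, L[1]='x', prepend. Next row=LF[1]=7
  step 8: row=7, L[7]='w', prepend. Next row=LF[7]=6
  step 9: row=6, L[6]='r', prepend. Next row=LF[6]=3
Reversed output: rwxqqyuu$

Answer: rwxqqyuu$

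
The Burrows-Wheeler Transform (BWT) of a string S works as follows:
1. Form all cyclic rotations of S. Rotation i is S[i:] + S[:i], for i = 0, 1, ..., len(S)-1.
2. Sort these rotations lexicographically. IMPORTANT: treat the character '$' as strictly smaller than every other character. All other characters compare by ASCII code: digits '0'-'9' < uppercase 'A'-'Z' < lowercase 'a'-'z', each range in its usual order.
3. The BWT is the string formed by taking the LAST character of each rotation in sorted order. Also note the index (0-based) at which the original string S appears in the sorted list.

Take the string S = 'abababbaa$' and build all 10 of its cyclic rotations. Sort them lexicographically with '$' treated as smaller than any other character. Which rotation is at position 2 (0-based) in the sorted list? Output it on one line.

Answer: aa$abababb

Derivation:
All 10 rotations (rotation i = S[i:]+S[:i]):
  rot[0] = abababbaa$
  rot[1] = bababbaa$a
  rot[2] = ababbaa$ab
  rot[3] = babbaa$aba
  rot[4] = abbaa$abab
  rot[5] = bbaa$ababa
  rot[6] = baa$ababab
  rot[7] = aa$abababb
  rot[8] = a$abababba
  rot[9] = $abababbaa
Sorted (with $ < everything):
  sorted[0] = $abababbaa
  sorted[1] = a$abababba
  sorted[2] = aa$abababb
  sorted[3] = abababbaa$
  sorted[4] = ababbaa$ab
  sorted[5] = abbaa$abab
  sorted[6] = baa$ababab
  sorted[7] = bababbaa$a
  sorted[8] = babbaa$aba
  sorted[9] = bbaa$ababa
sorted[2] = aa$abababb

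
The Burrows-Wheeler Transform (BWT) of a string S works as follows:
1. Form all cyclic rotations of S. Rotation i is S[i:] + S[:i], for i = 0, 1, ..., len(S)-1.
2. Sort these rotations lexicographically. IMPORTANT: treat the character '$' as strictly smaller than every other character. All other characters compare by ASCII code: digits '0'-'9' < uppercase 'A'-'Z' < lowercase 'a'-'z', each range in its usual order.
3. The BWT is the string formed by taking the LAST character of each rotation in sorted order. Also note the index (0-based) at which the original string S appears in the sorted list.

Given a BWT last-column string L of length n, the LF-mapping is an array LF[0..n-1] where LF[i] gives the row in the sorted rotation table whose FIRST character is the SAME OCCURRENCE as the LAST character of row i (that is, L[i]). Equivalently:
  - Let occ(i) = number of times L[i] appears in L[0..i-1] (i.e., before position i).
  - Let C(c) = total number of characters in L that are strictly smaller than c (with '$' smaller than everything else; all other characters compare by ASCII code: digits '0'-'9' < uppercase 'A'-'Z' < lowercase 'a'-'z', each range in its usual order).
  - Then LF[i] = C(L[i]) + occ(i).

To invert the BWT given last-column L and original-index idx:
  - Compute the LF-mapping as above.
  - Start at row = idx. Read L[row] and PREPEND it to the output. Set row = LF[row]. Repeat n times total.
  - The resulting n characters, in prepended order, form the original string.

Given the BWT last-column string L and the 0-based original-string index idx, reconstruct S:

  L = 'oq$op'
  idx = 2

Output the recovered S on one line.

Answer: opqo$

Derivation:
LF mapping: 1 4 0 2 3
Walk LF starting at row 2, prepending L[row]:
  step 1: row=2, L[2]='$', prepend. Next row=LF[2]=0
  step 2: row=0, L[0]='o', prepend. Next row=LF[0]=1
  step 3: row=1, L[1]='q', prepend. Next row=LF[1]=4
  step 4: row=4, L[4]='p', prepend. Next row=LF[4]=3
  step 5: row=3, L[3]='o', prepend. Next row=LF[3]=2
Reversed output: opqo$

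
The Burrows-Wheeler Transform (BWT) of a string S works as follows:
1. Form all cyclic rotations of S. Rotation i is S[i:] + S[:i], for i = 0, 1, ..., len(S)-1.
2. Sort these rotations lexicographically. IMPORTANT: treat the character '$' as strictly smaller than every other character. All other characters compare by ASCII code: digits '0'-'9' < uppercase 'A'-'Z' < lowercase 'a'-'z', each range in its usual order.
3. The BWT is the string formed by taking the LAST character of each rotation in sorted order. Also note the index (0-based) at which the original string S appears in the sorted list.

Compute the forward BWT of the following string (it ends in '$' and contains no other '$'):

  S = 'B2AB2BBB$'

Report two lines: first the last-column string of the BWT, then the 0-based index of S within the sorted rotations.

Answer: BBB2B$AB2
5

Derivation:
All 9 rotations (rotation i = S[i:]+S[:i]):
  rot[0] = B2AB2BBB$
  rot[1] = 2AB2BBB$B
  rot[2] = AB2BBB$B2
  rot[3] = B2BBB$B2A
  rot[4] = 2BBB$B2AB
  rot[5] = BBB$B2AB2
  rot[6] = BB$B2AB2B
  rot[7] = B$B2AB2BB
  rot[8] = $B2AB2BBB
Sorted (with $ < everything):
  sorted[0] = $B2AB2BBB  (last char: 'B')
  sorted[1] = 2AB2BBB$B  (last char: 'B')
  sorted[2] = 2BBB$B2AB  (last char: 'B')
  sorted[3] = AB2BBB$B2  (last char: '2')
  sorted[4] = B$B2AB2BB  (last char: 'B')
  sorted[5] = B2AB2BBB$  (last char: '$')
  sorted[6] = B2BBB$B2A  (last char: 'A')
  sorted[7] = BB$B2AB2B  (last char: 'B')
  sorted[8] = BBB$B2AB2  (last char: '2')
Last column: BBB2B$AB2
Original string S is at sorted index 5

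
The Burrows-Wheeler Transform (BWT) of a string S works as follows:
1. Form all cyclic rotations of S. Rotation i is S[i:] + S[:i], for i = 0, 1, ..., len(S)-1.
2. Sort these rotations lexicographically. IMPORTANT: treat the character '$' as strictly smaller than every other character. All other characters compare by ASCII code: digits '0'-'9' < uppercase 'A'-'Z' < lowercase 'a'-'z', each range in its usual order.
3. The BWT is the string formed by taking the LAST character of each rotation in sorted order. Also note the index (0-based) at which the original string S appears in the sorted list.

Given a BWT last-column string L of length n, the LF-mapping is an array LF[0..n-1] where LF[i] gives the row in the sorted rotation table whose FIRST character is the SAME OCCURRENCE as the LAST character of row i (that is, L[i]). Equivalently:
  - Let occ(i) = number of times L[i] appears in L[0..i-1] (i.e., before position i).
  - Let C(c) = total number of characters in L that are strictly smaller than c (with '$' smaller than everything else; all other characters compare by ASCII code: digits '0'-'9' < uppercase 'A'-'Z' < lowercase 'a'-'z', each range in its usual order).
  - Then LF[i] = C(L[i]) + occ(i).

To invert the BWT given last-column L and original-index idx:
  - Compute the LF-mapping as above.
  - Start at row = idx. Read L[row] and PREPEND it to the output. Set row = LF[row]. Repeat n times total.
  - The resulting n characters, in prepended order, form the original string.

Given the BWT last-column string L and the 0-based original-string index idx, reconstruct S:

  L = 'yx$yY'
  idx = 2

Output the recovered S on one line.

LF mapping: 3 2 0 4 1
Walk LF starting at row 2, prepending L[row]:
  step 1: row=2, L[2]='$', prepend. Next row=LF[2]=0
  step 2: row=0, L[0]='y', prepend. Next row=LF[0]=3
  step 3: row=3, L[3]='y', prepend. Next row=LF[3]=4
  step 4: row=4, L[4]='Y', prepend. Next row=LF[4]=1
  step 5: row=1, L[1]='x', prepend. Next row=LF[1]=2
Reversed output: xYyy$

Answer: xYyy$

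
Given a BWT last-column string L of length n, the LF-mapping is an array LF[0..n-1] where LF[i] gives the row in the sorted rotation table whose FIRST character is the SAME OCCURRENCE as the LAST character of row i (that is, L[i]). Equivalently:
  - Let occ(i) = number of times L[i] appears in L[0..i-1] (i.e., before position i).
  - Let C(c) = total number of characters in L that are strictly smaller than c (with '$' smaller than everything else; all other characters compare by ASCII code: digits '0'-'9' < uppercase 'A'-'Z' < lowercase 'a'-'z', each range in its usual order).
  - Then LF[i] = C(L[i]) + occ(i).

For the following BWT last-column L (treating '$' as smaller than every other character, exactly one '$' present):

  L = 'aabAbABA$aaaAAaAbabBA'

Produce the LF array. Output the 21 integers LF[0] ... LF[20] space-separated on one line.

Answer: 10 11 17 1 18 2 8 3 0 12 13 14 4 5 15 6 19 16 20 9 7

Derivation:
Char counts: '$':1, 'A':7, 'B':2, 'a':7, 'b':4
C (first-col start): C('$')=0, C('A')=1, C('B')=8, C('a')=10, C('b')=17
L[0]='a': occ=0, LF[0]=C('a')+0=10+0=10
L[1]='a': occ=1, LF[1]=C('a')+1=10+1=11
L[2]='b': occ=0, LF[2]=C('b')+0=17+0=17
L[3]='A': occ=0, LF[3]=C('A')+0=1+0=1
L[4]='b': occ=1, LF[4]=C('b')+1=17+1=18
L[5]='A': occ=1, LF[5]=C('A')+1=1+1=2
L[6]='B': occ=0, LF[6]=C('B')+0=8+0=8
L[7]='A': occ=2, LF[7]=C('A')+2=1+2=3
L[8]='$': occ=0, LF[8]=C('$')+0=0+0=0
L[9]='a': occ=2, LF[9]=C('a')+2=10+2=12
L[10]='a': occ=3, LF[10]=C('a')+3=10+3=13
L[11]='a': occ=4, LF[11]=C('a')+4=10+4=14
L[12]='A': occ=3, LF[12]=C('A')+3=1+3=4
L[13]='A': occ=4, LF[13]=C('A')+4=1+4=5
L[14]='a': occ=5, LF[14]=C('a')+5=10+5=15
L[15]='A': occ=5, LF[15]=C('A')+5=1+5=6
L[16]='b': occ=2, LF[16]=C('b')+2=17+2=19
L[17]='a': occ=6, LF[17]=C('a')+6=10+6=16
L[18]='b': occ=3, LF[18]=C('b')+3=17+3=20
L[19]='B': occ=1, LF[19]=C('B')+1=8+1=9
L[20]='A': occ=6, LF[20]=C('A')+6=1+6=7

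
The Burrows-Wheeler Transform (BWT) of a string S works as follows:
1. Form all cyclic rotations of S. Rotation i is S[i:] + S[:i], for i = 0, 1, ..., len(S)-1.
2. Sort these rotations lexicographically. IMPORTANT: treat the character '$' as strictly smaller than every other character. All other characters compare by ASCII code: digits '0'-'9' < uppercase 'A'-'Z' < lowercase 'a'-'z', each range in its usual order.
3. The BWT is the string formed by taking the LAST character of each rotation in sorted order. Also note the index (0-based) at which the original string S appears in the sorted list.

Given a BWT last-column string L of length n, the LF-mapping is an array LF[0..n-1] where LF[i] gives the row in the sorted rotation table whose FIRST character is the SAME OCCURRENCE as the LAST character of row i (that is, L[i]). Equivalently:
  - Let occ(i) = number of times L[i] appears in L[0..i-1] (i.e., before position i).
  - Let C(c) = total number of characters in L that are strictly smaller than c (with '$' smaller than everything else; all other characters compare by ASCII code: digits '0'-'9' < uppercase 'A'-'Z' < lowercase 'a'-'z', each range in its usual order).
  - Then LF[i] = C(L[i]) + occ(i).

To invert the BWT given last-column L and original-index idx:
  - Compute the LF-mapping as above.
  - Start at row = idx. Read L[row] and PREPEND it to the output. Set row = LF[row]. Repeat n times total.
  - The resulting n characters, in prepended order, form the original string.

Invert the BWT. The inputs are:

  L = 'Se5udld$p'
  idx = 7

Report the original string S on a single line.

LF mapping: 2 5 1 8 3 6 4 0 7
Walk LF starting at row 7, prepending L[row]:
  step 1: row=7, L[7]='$', prepend. Next row=LF[7]=0
  step 2: row=0, L[0]='S', prepend. Next row=LF[0]=2
  step 3: row=2, L[2]='5', prepend. Next row=LF[2]=1
  step 4: row=1, L[1]='e', prepend. Next row=LF[1]=5
  step 5: row=5, L[5]='l', prepend. Next row=LF[5]=6
  step 6: row=6, L[6]='d', prepend. Next row=LF[6]=4
  step 7: row=4, L[4]='d', prepend. Next row=LF[4]=3
  step 8: row=3, L[3]='u', prepend. Next row=LF[3]=8
  step 9: row=8, L[8]='p', prepend. Next row=LF[8]=7
Reversed output: puddle5S$

Answer: puddle5S$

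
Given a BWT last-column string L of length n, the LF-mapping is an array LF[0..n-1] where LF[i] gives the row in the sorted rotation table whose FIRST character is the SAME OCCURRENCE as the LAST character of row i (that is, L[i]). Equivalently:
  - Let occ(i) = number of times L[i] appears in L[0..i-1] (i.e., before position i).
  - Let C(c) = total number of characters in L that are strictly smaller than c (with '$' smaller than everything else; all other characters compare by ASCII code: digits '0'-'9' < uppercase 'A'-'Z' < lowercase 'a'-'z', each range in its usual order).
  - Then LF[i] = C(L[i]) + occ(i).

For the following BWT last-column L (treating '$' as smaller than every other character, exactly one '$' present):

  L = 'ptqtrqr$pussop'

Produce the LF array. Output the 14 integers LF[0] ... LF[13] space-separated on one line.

Char counts: '$':1, 'o':1, 'p':3, 'q':2, 'r':2, 's':2, 't':2, 'u':1
C (first-col start): C('$')=0, C('o')=1, C('p')=2, C('q')=5, C('r')=7, C('s')=9, C('t')=11, C('u')=13
L[0]='p': occ=0, LF[0]=C('p')+0=2+0=2
L[1]='t': occ=0, LF[1]=C('t')+0=11+0=11
L[2]='q': occ=0, LF[2]=C('q')+0=5+0=5
L[3]='t': occ=1, LF[3]=C('t')+1=11+1=12
L[4]='r': occ=0, LF[4]=C('r')+0=7+0=7
L[5]='q': occ=1, LF[5]=C('q')+1=5+1=6
L[6]='r': occ=1, LF[6]=C('r')+1=7+1=8
L[7]='$': occ=0, LF[7]=C('$')+0=0+0=0
L[8]='p': occ=1, LF[8]=C('p')+1=2+1=3
L[9]='u': occ=0, LF[9]=C('u')+0=13+0=13
L[10]='s': occ=0, LF[10]=C('s')+0=9+0=9
L[11]='s': occ=1, LF[11]=C('s')+1=9+1=10
L[12]='o': occ=0, LF[12]=C('o')+0=1+0=1
L[13]='p': occ=2, LF[13]=C('p')+2=2+2=4

Answer: 2 11 5 12 7 6 8 0 3 13 9 10 1 4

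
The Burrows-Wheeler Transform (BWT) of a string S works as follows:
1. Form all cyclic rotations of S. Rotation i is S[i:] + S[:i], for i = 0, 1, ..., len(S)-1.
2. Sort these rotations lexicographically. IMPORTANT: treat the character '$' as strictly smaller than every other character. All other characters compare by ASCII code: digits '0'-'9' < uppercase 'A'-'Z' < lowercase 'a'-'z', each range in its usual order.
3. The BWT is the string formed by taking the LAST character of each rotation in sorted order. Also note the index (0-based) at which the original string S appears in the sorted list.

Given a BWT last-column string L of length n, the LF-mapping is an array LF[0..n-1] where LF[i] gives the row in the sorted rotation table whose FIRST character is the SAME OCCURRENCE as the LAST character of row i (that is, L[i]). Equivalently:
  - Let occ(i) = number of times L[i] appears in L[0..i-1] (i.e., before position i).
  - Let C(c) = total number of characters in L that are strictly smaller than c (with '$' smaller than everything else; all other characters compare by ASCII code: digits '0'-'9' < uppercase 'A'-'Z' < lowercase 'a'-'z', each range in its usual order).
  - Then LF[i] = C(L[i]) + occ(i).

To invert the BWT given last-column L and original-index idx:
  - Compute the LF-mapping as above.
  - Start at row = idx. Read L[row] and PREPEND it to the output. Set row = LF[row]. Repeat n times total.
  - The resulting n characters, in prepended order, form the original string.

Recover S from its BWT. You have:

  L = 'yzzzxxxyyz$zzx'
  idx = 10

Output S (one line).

Answer: zxyyzxxzzzzxy$

Derivation:
LF mapping: 5 8 9 10 1 2 3 6 7 11 0 12 13 4
Walk LF starting at row 10, prepending L[row]:
  step 1: row=10, L[10]='$', prepend. Next row=LF[10]=0
  step 2: row=0, L[0]='y', prepend. Next row=LF[0]=5
  step 3: row=5, L[5]='x', prepend. Next row=LF[5]=2
  step 4: row=2, L[2]='z', prepend. Next row=LF[2]=9
  step 5: row=9, L[9]='z', prepend. Next row=LF[9]=11
  step 6: row=11, L[11]='z', prepend. Next row=LF[11]=12
  step 7: row=12, L[12]='z', prepend. Next row=LF[12]=13
  step 8: row=13, L[13]='x', prepend. Next row=LF[13]=4
  step 9: row=4, L[4]='x', prepend. Next row=LF[4]=1
  step 10: row=1, L[1]='z', prepend. Next row=LF[1]=8
  step 11: row=8, L[8]='y', prepend. Next row=LF[8]=7
  step 12: row=7, L[7]='y', prepend. Next row=LF[7]=6
  step 13: row=6, L[6]='x', prepend. Next row=LF[6]=3
  step 14: row=3, L[3]='z', prepend. Next row=LF[3]=10
Reversed output: zxyyzxxzzzzxy$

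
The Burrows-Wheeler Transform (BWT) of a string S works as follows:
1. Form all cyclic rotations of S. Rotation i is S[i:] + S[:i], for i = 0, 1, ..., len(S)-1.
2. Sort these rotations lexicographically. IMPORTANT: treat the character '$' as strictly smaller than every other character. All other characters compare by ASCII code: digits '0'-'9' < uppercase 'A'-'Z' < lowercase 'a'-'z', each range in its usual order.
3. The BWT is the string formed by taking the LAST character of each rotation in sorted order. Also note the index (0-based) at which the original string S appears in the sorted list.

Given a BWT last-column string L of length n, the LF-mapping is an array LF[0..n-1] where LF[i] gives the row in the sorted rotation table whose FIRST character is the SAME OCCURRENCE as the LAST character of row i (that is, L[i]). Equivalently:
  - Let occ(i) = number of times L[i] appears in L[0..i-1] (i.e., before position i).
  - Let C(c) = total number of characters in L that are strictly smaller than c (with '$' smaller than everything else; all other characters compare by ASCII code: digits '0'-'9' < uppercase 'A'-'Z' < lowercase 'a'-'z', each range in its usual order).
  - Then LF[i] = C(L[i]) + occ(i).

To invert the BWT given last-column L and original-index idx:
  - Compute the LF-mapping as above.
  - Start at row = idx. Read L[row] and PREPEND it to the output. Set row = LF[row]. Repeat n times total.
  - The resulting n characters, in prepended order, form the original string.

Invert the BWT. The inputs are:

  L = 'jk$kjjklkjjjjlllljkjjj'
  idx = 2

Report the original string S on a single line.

Answer: jjjlkjjlklkjjjlkjljkj$

Derivation:
LF mapping: 1 12 0 13 2 3 14 17 15 4 5 6 7 18 19 20 21 8 16 9 10 11
Walk LF starting at row 2, prepending L[row]:
  step 1: row=2, L[2]='$', prepend. Next row=LF[2]=0
  step 2: row=0, L[0]='j', prepend. Next row=LF[0]=1
  step 3: row=1, L[1]='k', prepend. Next row=LF[1]=12
  step 4: row=12, L[12]='j', prepend. Next row=LF[12]=7
  step 5: row=7, L[7]='l', prepend. Next row=LF[7]=17
  step 6: row=17, L[17]='j', prepend. Next row=LF[17]=8
  step 7: row=8, L[8]='k', prepend. Next row=LF[8]=15
  step 8: row=15, L[15]='l', prepend. Next row=LF[15]=20
  step 9: row=20, L[20]='j', prepend. Next row=LF[20]=10
  step 10: row=10, L[10]='j', prepend. Next row=LF[10]=5
  step 11: row=5, L[5]='j', prepend. Next row=LF[5]=3
  step 12: row=3, L[3]='k', prepend. Next row=LF[3]=13
  step 13: row=13, L[13]='l', prepend. Next row=LF[13]=18
  step 14: row=18, L[18]='k', prepend. Next row=LF[18]=16
  step 15: row=16, L[16]='l', prepend. Next row=LF[16]=21
  step 16: row=21, L[21]='j', prepend. Next row=LF[21]=11
  step 17: row=11, L[11]='j', prepend. Next row=LF[11]=6
  step 18: row=6, L[6]='k', prepend. Next row=LF[6]=14
  step 19: row=14, L[14]='l', prepend. Next row=LF[14]=19
  step 20: row=19, L[19]='j', prepend. Next row=LF[19]=9
  step 21: row=9, L[9]='j', prepend. Next row=LF[9]=4
  step 22: row=4, L[4]='j', prepend. Next row=LF[4]=2
Reversed output: jjjlkjjlklkjjjlkjljkj$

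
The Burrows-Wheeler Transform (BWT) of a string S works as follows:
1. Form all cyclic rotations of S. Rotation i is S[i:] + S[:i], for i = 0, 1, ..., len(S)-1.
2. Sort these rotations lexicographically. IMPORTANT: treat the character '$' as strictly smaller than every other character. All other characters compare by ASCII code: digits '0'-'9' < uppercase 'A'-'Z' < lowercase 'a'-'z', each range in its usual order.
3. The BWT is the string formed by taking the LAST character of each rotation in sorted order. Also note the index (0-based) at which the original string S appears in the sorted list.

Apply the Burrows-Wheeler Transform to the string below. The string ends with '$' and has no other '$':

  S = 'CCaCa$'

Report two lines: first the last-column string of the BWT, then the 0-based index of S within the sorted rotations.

Answer: a$aCCC
1

Derivation:
All 6 rotations (rotation i = S[i:]+S[:i]):
  rot[0] = CCaCa$
  rot[1] = CaCa$C
  rot[2] = aCa$CC
  rot[3] = Ca$CCa
  rot[4] = a$CCaC
  rot[5] = $CCaCa
Sorted (with $ < everything):
  sorted[0] = $CCaCa  (last char: 'a')
  sorted[1] = CCaCa$  (last char: '$')
  sorted[2] = Ca$CCa  (last char: 'a')
  sorted[3] = CaCa$C  (last char: 'C')
  sorted[4] = a$CCaC  (last char: 'C')
  sorted[5] = aCa$CC  (last char: 'C')
Last column: a$aCCC
Original string S is at sorted index 1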